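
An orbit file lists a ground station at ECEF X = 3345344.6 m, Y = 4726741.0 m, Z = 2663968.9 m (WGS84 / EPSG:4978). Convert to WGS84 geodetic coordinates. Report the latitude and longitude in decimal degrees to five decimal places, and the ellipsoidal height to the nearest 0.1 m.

lat 24.85050°, lon 54.71110°, h -208.6 m

λ = atan2(Y, X) = 54.71109984°; p = √(X²+Y²) = 5790804.0 m.
Bowring's method on WGS84 (a = 6378137 m, b = 6356752.314 m) gives φ = 24.85049998°, h = -208.556 m.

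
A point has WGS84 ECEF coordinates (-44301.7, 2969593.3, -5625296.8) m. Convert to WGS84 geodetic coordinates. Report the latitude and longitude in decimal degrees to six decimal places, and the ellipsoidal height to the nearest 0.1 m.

lat -62.326400°, lon 90.854700°, h -231.1 m

λ = atan2(Y, X) = 90.85470026°; p = √(X²+Y²) = 2969923.7 m.
Bowring's method on WGS84 (a = 6378137 m, b = 6356752.314 m) gives φ = -62.32640028°, h = -231.132 m.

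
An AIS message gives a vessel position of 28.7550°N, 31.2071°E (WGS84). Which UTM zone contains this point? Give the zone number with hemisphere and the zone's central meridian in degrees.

UTM zone = ⌊(λ + 180)/6⌋ + 1; 31.2071° ∈ [30°, 36°) → zone 36.
Hemisphere: N (φ ≥ 0).
Central meridian λ₀ = 6×36 − 183 = 33°.

Zone 36N, central meridian 33°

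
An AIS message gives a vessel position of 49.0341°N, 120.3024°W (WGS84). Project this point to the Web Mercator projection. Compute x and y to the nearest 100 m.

x -13392000 m, y 6280600 m

Web Mercator is spherical with R = a = 6378137 m.
x = R·λ = 6378137 × -2.099672978 = -13392001.909 m.
y = R·ln tan(π/4 + φ/2) = 6378137 × 0.984715354 = 6280649.433 m.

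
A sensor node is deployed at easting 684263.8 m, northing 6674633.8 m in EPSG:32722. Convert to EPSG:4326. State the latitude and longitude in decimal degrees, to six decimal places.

lat -30.045500°, lon -49.088800°

Zone 22S: λ₀ = -51°, k₀ = 0.9996, false easting 500000 m, false northing 10000000 m.
Meridian distance M = (N − FN)/k₀ = -3326696.9 m.
Inverse transverse Mercator on WGS84 gives φ = -30.04549981°, λ = -49.08880037°.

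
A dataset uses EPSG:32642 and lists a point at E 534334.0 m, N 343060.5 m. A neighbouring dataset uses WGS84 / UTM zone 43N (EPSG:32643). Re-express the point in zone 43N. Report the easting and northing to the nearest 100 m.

UTM 42N → geographic: φ = 3.10370014°, λ = 69.30899971°.
UTM 43N (λ₀ = 75°) forward: E = -133386.370 m, N = 344762.897 m.

E -133400 m, N 344800 m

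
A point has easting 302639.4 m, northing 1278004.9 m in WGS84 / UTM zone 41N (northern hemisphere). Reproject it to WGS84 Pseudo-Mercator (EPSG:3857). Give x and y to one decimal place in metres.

Unproject from UTM 41N (λ₀ = 63°) → φ = 11.55530013°, λ = 61.19020008°.
Web Mercator (R = 6378137 m): x = 6811661.914 m, y = 1295139.896 m.

x 6811661.9 m, y 1295139.9 m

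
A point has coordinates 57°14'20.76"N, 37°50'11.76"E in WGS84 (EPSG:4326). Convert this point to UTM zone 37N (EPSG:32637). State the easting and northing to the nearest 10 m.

Zone 37 central meridian λ₀ = 6×37 − 183 = 39°; Δλ = -1.1634°.
Transverse Mercator on WGS84 with k₀ = 0.9996 gives E = 429781.783 m, N = 6344601.460 m.

E 429780 m, N 6344600 m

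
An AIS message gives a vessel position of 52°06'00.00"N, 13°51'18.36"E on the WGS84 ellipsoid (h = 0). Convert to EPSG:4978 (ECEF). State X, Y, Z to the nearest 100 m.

X 3812000 m, Y 940200 m, Z 5009600 m

WGS84: a = 6378137 m, e² = 0.006694380; N(φ) = a/√(1−e²sin²φ) = 6391471.633 m.
X = (N+h)·cosφ·cosλ = 3811951.834 m; Y = (N+h)·cosφ·sinλ = 940193.123 m; Z = (N(1−e²)+h)·sinφ = 5009646.051 m.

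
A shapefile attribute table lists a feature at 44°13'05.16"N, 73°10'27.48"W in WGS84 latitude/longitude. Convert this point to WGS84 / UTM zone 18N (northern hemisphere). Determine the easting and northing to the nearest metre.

E 645837 m, N 4897718 m

Zone 18 central meridian λ₀ = 6×18 − 183 = -75°; Δλ = +1.8257°.
Transverse Mercator on WGS84 with k₀ = 0.9996 gives E = 645837.328 m, N = 4897717.871 m.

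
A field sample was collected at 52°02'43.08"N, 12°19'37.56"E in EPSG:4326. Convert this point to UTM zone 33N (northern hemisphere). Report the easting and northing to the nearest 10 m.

Zone 33 central meridian λ₀ = 6×33 − 183 = 15°; Δλ = -2.6729°.
Transverse Mercator on WGS84 with k₀ = 0.9996 gives E = 316705.381 m, N = 5769448.870 m.

E 316710 m, N 5769450 m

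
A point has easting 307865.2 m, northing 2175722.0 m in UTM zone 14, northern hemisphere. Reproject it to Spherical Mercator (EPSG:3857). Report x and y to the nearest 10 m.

Unproject from UTM 14N (λ₀ = -99°) → φ = 19.66750000°, λ = -100.83269971°.
Web Mercator (R = 6378137 m): x = -11224644.787 m, y = 2233683.058 m.

x -11224640 m, y 2233680 m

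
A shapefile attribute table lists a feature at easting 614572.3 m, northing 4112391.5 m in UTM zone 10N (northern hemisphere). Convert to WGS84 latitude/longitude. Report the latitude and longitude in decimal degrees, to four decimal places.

Zone 10N: λ₀ = -123°, k₀ = 0.9996, false easting 500000 m.
Meridian distance M = (N − FN)/k₀ = 4114037.1 m.
Inverse transverse Mercator on WGS84 gives φ = 37.15089974°, λ = -121.70980015°.

lat 37.1509°, lon -121.7098°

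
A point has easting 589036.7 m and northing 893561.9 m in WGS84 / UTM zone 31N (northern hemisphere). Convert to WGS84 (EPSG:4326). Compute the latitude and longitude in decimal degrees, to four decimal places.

lat 8.0830°, lon 3.8081°

Zone 31N: λ₀ = 3°, k₀ = 0.9996, false easting 500000 m.
Meridian distance M = (N − FN)/k₀ = 893919.5 m.
Inverse transverse Mercator on WGS84 gives φ = 8.08299966°, λ = 3.80809987°.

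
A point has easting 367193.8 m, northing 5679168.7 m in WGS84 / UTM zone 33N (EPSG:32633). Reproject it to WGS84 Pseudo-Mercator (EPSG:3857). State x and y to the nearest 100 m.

Unproject from UTM 33N (λ₀ = 15°) → φ = 51.24840022°, λ = 13.09710055°.
Web Mercator (R = 6378137 m): x = 1457962.565 m, y = 6665351.026 m.

x 1458000 m, y 6665400 m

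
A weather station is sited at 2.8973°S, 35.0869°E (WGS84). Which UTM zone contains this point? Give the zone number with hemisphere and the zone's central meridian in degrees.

Zone 36S, central meridian 33°

UTM zone = ⌊(λ + 180)/6⌋ + 1; 35.0869° ∈ [30°, 36°) → zone 36.
Hemisphere: S (φ < 0).
Central meridian λ₀ = 6×36 − 183 = 33°.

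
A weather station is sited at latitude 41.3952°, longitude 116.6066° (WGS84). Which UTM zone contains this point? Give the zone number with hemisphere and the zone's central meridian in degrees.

UTM zone = ⌊(λ + 180)/6⌋ + 1; 116.6066° ∈ [114°, 120°) → zone 50.
Hemisphere: N (φ ≥ 0).
Central meridian λ₀ = 6×50 − 183 = 117°.

Zone 50N, central meridian 117°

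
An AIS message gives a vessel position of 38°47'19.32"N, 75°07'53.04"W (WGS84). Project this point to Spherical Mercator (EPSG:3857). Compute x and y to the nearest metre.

Web Mercator is spherical with R = a = 6378137 m.
x = R·λ = 6378137 × -1.311290302 = -8363589.191 m.
y = R·ln tan(π/4 + φ/2) = 6378137 × 0.735551729 = 4691449.697 m.

x -8363589 m, y 4691450 m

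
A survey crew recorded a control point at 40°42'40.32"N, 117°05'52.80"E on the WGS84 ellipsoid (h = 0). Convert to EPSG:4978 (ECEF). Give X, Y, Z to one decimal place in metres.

WGS84: a = 6378137 m, e² = 0.006694380; N(φ) = a/√(1−e²sin²φ) = 6387238.788 m.
X = (N+h)·cosφ·cosλ = -2205402.455 m; Y = (N+h)·cosφ·sinλ = 4310105.274 m; Z = (N(1−e²)+h)·sinφ = 4138165.560 m.

X -2205402.5 m, Y 4310105.3 m, Z 4138165.6 m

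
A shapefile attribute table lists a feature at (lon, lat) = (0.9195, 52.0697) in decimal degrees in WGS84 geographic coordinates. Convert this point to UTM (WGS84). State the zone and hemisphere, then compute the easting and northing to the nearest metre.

Zone 31N: E 357402 m, N 5770833 m

Longitude 0.9195° lies in the 6° band [0°, 6°), giving zone 31; latitude is north of the equator, so 31N.
Zone 31 central meridian λ₀ = 6×31 − 183 = 3°; Δλ = -2.0805°.
Transverse Mercator on WGS84 with k₀ = 0.9996 gives E = 357402.102 m, N = 5770832.966 m.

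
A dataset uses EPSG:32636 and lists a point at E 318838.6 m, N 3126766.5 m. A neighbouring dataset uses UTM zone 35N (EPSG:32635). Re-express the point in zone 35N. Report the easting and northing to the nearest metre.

UTM 36N → geographic: φ = 28.25440045°, λ = 31.15330025°.
UTM 35N (λ₀ = 27°) forward: E = 907598.213 m, N = 3132385.466 m.

E 907598 m, N 3132385 m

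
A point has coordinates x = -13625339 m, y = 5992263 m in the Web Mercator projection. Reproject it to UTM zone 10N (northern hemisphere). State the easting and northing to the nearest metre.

Web Mercator inverse (R = 6378137 m) → φ = 47.30659770°, λ = -122.39850275°.
UTM 10N forward: E = 545466.858 m, N = 5239411.531 m.

E 545467 m, N 5239412 m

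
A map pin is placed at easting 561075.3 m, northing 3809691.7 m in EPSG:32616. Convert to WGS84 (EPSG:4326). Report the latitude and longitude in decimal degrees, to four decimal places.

Zone 16N: λ₀ = -87°, k₀ = 0.9996, false easting 500000 m.
Meridian distance M = (N − FN)/k₀ = 3811216.2 m.
Inverse transverse Mercator on WGS84 gives φ = 34.42689958°, λ = -86.33530032°.

lat 34.4269°, lon -86.3353°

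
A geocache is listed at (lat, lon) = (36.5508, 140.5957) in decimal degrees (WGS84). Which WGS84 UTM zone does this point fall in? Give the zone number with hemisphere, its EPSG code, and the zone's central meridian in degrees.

Zone 54N (EPSG:32654), central meridian 141°

UTM zone = ⌊(λ + 180)/6⌋ + 1; 140.5957° ∈ [138°, 144°) → zone 54.
Hemisphere: N (φ ≥ 0).
Central meridian λ₀ = 6×54 − 183 = 141°.
EPSG code: 32654.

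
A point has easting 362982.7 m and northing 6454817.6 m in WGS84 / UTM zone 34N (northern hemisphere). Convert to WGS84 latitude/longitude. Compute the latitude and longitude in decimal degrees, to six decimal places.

lat 58.213200°, lon 18.667801°

Zone 34N: λ₀ = 21°, k₀ = 0.9996, false easting 500000 m.
Meridian distance M = (N − FN)/k₀ = 6457400.6 m.
Inverse transverse Mercator on WGS84 gives φ = 58.21319958°, λ = 18.66780074°.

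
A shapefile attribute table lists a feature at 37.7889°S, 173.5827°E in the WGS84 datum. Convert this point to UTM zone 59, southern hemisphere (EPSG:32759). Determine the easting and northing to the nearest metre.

E 727422 m, N 5814465 m

Zone 59 central meridian λ₀ = 6×59 − 183 = 171°; Δλ = +2.5827°.
Transverse Mercator on WGS84 with k₀ = 0.9996 gives E = 727421.985 m, N = 5814464.539 m.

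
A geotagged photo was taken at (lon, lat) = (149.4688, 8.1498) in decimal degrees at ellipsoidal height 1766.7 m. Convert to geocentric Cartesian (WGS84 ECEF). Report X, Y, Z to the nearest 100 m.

WGS84: a = 6378137 m, e² = 0.006694380; N(φ) = a/√(1−e²sin²φ) = 6378566.078 m.
X = (N+h)·cosφ·cosλ = -5440214.334 m; Y = (N+h)·cosφ·sinλ = 3208522.738 m; Z = (N(1−e²)+h)·sinφ = 898433.401 m.

X -5440200 m, Y 3208500 m, Z 898400 m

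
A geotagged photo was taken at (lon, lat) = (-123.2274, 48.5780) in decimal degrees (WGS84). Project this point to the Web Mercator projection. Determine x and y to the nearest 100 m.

x -13717600 m, y 6203600 m

Web Mercator is spherical with R = a = 6378137 m.
x = R·λ = 6378137 × -2.150723859 = -13717611.420 m.
y = R·ln tan(π/4 + φ/2) = 6378137 × 0.972628500 = 6203557.826 m.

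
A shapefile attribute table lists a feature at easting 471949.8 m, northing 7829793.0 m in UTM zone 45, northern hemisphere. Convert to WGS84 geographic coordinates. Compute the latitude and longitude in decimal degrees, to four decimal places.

Zone 45N: λ₀ = 87°, k₀ = 0.9996, false easting 500000 m.
Meridian distance M = (N − FN)/k₀ = 7832926.2 m.
Inverse transverse Mercator on WGS84 gives φ = 70.57160036°, λ = 86.24439991°.

lat 70.5716°, lon 86.2444°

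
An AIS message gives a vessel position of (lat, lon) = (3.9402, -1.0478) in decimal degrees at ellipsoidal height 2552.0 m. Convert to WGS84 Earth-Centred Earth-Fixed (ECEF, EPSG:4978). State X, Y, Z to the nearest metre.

WGS84: a = 6378137 m, e² = 0.006694380; N(φ) = a/√(1−e²sin²φ) = 6378237.807 m.
X = (N+h)·cosφ·cosλ = 6364643.185 m; Y = (N+h)·cosφ·sinλ = -116406.771 m; Z = (N(1−e²)+h)·sinφ = 435523.675 m.

X 6364643 m, Y -116407 m, Z 435524 m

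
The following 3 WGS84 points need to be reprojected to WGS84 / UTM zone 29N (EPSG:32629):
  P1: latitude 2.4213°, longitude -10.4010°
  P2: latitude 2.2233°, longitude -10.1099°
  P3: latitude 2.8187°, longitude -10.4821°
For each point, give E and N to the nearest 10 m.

UTM zone 29N: λ₀ = -9°, k₀ = 0.9996.
P1 (2.4213°, -10.4010°) → (344226.459, 267708.471) m.
P2 (2.2233°, -10.1099°) → (376580.520, 245789.069) m.
P3 (2.8187°, -10.4821°) → (335259.167, 311658.361) m.

P1: E 344230 m, N 267710 m; P2: E 376580 m, N 245790 m; P3: E 335260 m, N 311660 m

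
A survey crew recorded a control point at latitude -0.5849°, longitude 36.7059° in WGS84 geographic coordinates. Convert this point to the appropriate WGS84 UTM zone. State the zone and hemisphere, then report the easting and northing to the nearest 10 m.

Longitude 36.7059° lies in the 6° band [36°, 42°), giving zone 37; latitude is south of the equator, so 37S.
Zone 37 central meridian λ₀ = 6×37 − 183 = 39°; Δλ = -2.2941°.
Transverse Mercator on WGS84 with k₀ = 0.9996 gives E = 244668.642 m, N = 9935298.751 m.

Zone 37S: E 244670 m, N 9935300 m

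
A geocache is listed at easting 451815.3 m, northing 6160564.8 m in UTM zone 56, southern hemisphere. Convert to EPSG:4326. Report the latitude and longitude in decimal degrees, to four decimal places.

Zone 56S: λ₀ = 153°, k₀ = 0.9996, false easting 500000 m, false northing 10000000 m.
Meridian distance M = (N − FN)/k₀ = -3840971.6 m.
Inverse transverse Mercator on WGS84 gives φ = -34.69579990°, λ = 152.47390029°.

lat -34.6958°, lon 152.4739°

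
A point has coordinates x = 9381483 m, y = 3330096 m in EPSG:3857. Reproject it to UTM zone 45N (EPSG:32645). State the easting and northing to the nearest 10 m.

E 233650 m, N 3171310 m

Web Mercator inverse (R = 6378137 m) → φ = 28.64150263°, λ = 84.27529567°.
UTM 45N forward: E = 233648.816 m, N = 3171305.372 m.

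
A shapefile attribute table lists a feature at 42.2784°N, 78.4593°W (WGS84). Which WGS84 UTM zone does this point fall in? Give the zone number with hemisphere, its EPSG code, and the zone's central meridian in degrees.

UTM zone = ⌊(λ + 180)/6⌋ + 1; -78.4593° ∈ [-84°, -78°) → zone 17.
Hemisphere: N (φ ≥ 0).
Central meridian λ₀ = 6×17 − 183 = -81°.
EPSG code: 32617.

Zone 17N (EPSG:32617), central meridian -81°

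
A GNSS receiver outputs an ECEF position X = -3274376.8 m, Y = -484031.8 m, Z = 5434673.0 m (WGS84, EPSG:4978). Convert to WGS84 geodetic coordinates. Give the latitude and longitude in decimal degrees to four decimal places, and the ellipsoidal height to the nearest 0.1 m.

lat 58.8274°, lon -171.5912°, h 776.1 m

λ = atan2(Y, X) = -171.59119974°; p = √(X²+Y²) = 3309959.2 m.
Bowring's method on WGS84 (a = 6378137 m, b = 6356752.314 m) gives φ = 58.82739973°, h = 776.076 m.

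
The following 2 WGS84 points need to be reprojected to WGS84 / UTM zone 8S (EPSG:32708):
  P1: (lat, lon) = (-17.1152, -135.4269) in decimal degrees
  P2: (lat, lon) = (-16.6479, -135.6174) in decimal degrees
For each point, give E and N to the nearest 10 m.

UTM zone 8S: λ₀ = -135°, k₀ = 0.9996.
P1 (-17.1152°, -135.4269°) → (454586.886, 8107651.103) m.
P2 (-16.6479°, -135.6174°) → (434159.394, 8159293.723) m.

P1: E 454590 m, N 8107650 m; P2: E 434160 m, N 8159290 m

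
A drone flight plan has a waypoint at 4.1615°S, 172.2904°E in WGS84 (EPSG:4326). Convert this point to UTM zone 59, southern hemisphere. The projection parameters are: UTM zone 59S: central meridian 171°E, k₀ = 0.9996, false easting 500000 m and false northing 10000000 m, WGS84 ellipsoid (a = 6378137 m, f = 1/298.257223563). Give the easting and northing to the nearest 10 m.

E 643230 m, N 9539900 m

Zone 59 central meridian λ₀ = 6×59 − 183 = 171°; Δλ = +1.2904°.
Transverse Mercator on WGS84 with k₀ = 0.9996 gives E = 643225.220 m, N = 9539904.044 m.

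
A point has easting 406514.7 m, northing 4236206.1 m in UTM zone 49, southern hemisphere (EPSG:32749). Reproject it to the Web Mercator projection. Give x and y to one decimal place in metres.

x 12204812.9 m, y -6803181.7 m

Unproject from UTM 49S (λ₀ = 111°) → φ = -52.01689966°, λ = 109.63769982°.
Web Mercator (R = 6378137 m): x = 12204812.916 m, y = -6803181.708 m.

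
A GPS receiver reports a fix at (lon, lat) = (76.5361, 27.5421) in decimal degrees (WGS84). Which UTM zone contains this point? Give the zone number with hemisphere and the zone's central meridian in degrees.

UTM zone = ⌊(λ + 180)/6⌋ + 1; 76.5361° ∈ [72°, 78°) → zone 43.
Hemisphere: N (φ ≥ 0).
Central meridian λ₀ = 6×43 − 183 = 75°.

Zone 43N, central meridian 75°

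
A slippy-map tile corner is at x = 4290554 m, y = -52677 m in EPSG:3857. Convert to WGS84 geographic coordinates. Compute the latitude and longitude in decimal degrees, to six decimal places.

R = 6378137 m. λ = x/R = 38.54270236°.
φ = 2·arctan(exp(y/R)) − 90° = 2·arctan(0.99178) − 90° = -0.47320016°.

lat -0.473200°, lon 38.542702°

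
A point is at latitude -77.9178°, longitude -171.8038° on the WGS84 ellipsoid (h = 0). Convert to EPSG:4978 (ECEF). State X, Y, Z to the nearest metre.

X -1325651 m, Y -190940 m, Z -6215022 m

WGS84: a = 6378137 m, e² = 0.006694380; N(φ) = a/√(1−e²sin²φ) = 6398649.014 m.
X = (N+h)·cosφ·cosλ = -1325651.497 m; Y = (N+h)·cosφ·sinλ = -190939.554 m; Z = (N(1−e²)+h)·sinφ = -6215022.013 m.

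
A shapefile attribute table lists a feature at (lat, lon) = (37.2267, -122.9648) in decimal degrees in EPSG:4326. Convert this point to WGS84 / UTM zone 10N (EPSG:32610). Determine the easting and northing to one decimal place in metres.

Zone 10 central meridian λ₀ = 6×10 − 183 = -123°; Δλ = +0.0352°.
Transverse Mercator on WGS84 with k₀ = 0.9996 gives E = 503122.635 m, N = 4120022.001 m.

E 503122.6 m, N 4120022.0 m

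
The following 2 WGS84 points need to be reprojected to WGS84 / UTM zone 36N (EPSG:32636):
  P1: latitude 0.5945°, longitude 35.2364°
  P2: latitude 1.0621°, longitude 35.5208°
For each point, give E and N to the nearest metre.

P1: E 748906 m, N 65761 m; P2: E 780545 m, N 117509 m

UTM zone 36N: λ₀ = 33°, k₀ = 0.9996.
P1 (0.5945°, 35.2364°) → (748905.644, 65760.558) m.
P2 (1.0621°, 35.5208°) → (780545.126, 117508.548) m.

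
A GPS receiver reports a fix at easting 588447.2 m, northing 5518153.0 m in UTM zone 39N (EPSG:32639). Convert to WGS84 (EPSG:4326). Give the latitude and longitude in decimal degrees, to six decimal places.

lat 49.809300°, lon 52.229300°

Zone 39N: λ₀ = 51°, k₀ = 0.9996, false easting 500000 m.
Meridian distance M = (N − FN)/k₀ = 5520361.1 m.
Inverse transverse Mercator on WGS84 gives φ = 49.80929982°, λ = 52.22929997°.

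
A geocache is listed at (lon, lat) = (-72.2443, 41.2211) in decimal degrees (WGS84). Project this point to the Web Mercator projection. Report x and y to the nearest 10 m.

Web Mercator is spherical with R = a = 6378137 m.
x = R·λ = 6378137 × -1.260900901 = -8042198.689 m.
y = R·ln tan(π/4 + φ/2) = 6378137 × 0.790984698 = 5045008.766 m.

x -8042200 m, y 5045010 m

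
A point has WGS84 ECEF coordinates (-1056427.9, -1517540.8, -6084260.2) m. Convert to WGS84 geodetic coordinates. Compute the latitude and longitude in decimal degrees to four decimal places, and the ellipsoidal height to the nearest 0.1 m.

lat -73.2024°, lon -124.8435°, h 472.4 m

λ = atan2(Y, X) = -124.84349943°; p = √(X²+Y²) = 1849045.7 m.
Bowring's method on WGS84 (a = 6378137 m, b = 6356752.314 m) gives φ = -73.20239979°, h = 472.393 m.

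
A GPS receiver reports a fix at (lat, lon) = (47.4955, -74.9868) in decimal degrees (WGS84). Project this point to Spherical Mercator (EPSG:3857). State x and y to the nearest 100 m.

x -8347500 m, y 6023300 m

Web Mercator is spherical with R = a = 6378137 m.
x = R·λ = 6378137 × -1.308766556 = -8347492.392 m.
y = R·ln tan(π/4 + φ/2) = 6378137 × 0.944371479 = 6023330.670 m.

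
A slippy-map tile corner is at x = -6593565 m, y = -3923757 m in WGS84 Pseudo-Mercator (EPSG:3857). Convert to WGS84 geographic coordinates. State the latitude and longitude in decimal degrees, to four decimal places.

R = 6378137 m. λ = x/R = -59.23100216°.
φ = 2·arctan(exp(y/R)) − 90° = 2·arctan(0.54054) − 90° = -33.21410180°.

lat -33.2141°, lon -59.2310°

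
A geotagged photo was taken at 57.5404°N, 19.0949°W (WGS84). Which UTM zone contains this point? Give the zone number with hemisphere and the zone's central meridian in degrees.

Zone 27N, central meridian -21°

UTM zone = ⌊(λ + 180)/6⌋ + 1; -19.0949° ∈ [-24°, -18°) → zone 27.
Hemisphere: N (φ ≥ 0).
Central meridian λ₀ = 6×27 − 183 = -21°.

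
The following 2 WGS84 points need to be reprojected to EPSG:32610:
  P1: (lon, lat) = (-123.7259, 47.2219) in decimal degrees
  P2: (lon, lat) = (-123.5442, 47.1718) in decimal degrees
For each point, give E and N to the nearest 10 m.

UTM zone 10N: λ₀ = -123°, k₀ = 0.9996.
P1 (47.2219°, -123.7259°) → (445042.047, 5230079.071) m.
P2 (47.1718°, -123.5442°) → (458759.733, 5224399.548) m.

P1: E 445040 m, N 5230080 m; P2: E 458760 m, N 5224400 m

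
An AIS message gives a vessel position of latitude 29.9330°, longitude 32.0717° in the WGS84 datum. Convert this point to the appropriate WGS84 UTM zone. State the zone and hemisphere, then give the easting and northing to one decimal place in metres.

Longitude 32.0717° lies in the 6° band [30°, 36°), giving zone 36; latitude is north of the equator, so 36N.
Zone 36 central meridian λ₀ = 6×36 − 183 = 33°; Δλ = -0.9283°.
Transverse Mercator on WGS84 with k₀ = 0.9996 gives E = 410405.549 m, N = 3311723.432 m.

Zone 36N: E 410405.5 m, N 3311723.4 m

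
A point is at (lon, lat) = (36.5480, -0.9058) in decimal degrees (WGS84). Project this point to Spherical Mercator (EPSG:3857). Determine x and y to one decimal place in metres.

x 4068504.7 m, y -100837.4 m

Web Mercator is spherical with R = a = 6378137 m.
x = R·λ = 6378137 × 0.637882935 = 4068504.7495 m.
y = R·ln tan(π/4 + φ/2) = 6378137 × -0.015809851 = -100837.395 m.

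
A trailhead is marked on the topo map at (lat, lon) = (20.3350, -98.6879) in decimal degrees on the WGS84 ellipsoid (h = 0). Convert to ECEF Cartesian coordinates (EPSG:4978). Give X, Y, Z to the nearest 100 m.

X -903800 m, Y -5914400 m, Z 2202500 m

WGS84: a = 6378137 m, e² = 0.006694380; N(φ) = a/√(1−e²sin²φ) = 6380716.696 m.
X = (N+h)·cosφ·cosλ = -903752.069 m; Y = (N+h)·cosφ·sinλ = -5914399.534 m; Z = (N(1−e²)+h)·sinφ = 2202509.549 m.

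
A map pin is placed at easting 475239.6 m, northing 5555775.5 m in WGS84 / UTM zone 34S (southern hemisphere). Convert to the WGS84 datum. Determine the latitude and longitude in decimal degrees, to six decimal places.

Zone 34S: λ₀ = 21°, k₀ = 0.9996, false easting 500000 m, false northing 10000000 m.
Meridian distance M = (N − FN)/k₀ = -4446002.9 m.
Inverse transverse Mercator on WGS84 gives φ = -40.14800017°, λ = 20.70930033°.

lat -40.148000°, lon 20.709300°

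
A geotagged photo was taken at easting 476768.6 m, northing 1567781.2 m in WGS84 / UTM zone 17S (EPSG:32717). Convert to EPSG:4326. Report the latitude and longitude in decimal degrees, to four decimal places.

Zone 17S: λ₀ = -81°, k₀ = 0.9996, false easting 500000 m, false northing 10000000 m.
Meridian distance M = (N − FN)/k₀ = -8435593.0 m.
Inverse transverse Mercator on WGS84 gives φ = -75.97190035°, λ = -81.85860050°.

lat -75.9719°, lon -81.8586°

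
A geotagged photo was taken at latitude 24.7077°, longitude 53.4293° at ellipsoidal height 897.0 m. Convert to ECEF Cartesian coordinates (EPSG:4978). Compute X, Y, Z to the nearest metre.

WGS84: a = 6378137 m, e² = 0.006694380; N(φ) = a/√(1−e²sin²φ) = 6381870.236 m.
X = (N+h)·cosφ·cosλ = 3454791.838 m; Y = (N+h)·cosφ·sinλ = 4656854.470 m; Z = (N(1−e²)+h)·sinφ = 2650069.935 m.

X 3454792 m, Y 4656854 m, Z 2650070 m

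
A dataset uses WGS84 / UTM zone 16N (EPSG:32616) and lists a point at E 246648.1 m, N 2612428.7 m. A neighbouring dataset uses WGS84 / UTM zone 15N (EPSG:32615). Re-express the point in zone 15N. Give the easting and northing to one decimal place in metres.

E 858982.4 m, N 2614645.3 m

UTM 16N → geographic: φ = 23.60259962°, λ = -89.48280004°.
UTM 15N (λ₀ = -93°) forward: E = 858982.364 m, N = 2614645.337 m.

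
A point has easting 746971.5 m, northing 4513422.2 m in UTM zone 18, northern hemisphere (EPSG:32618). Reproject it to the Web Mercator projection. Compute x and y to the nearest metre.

x -8023386 m, y 4973288 m

Unproject from UTM 18N (λ₀ = -75°) → φ = 40.73470004°, λ = -72.07529979°.
Web Mercator (R = 6378137 m): x = -8023385.672 m, y = 4973288.385 m.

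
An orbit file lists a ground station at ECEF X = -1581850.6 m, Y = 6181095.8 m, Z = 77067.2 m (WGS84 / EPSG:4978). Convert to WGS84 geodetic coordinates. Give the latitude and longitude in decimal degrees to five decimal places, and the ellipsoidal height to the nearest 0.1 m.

λ = atan2(Y, X) = 104.35490042°; p = √(X²+Y²) = 6380297.5 m.
Bowring's method on WGS84 (a = 6378137 m, b = 6356752.314 m) gives φ = 0.69669995°, h = 2629.096 m.

lat 0.69670°, lon 104.35490°, h 2629.1 m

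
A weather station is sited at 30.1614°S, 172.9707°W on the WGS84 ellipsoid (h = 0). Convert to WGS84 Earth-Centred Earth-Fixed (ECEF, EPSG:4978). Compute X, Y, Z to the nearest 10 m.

X -5477800 m, Y -675430 m, Z -3185860 m

WGS84: a = 6378137 m, e² = 0.006694380; N(φ) = a/√(1−e²sin²φ) = 6383533.216 m.
X = (N+h)·cosφ·cosλ = -5477804.294 m; Y = (N+h)·cosφ·sinλ = -675433.453 m; Z = (N(1−e²)+h)·sinφ = -3185855.871 m.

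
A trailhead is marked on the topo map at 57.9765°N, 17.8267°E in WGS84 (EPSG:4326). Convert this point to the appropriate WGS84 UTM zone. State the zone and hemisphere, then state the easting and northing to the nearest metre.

Zone 33N: E 667164 m, N 6429591 m

Longitude 17.8267° lies in the 6° band [12°, 18°), giving zone 33; latitude is north of the equator, so 33N.
Zone 33 central meridian λ₀ = 6×33 − 183 = 15°; Δλ = +2.8267°.
Transverse Mercator on WGS84 with k₀ = 0.9996 gives E = 667163.782 m, N = 6429591.003 m.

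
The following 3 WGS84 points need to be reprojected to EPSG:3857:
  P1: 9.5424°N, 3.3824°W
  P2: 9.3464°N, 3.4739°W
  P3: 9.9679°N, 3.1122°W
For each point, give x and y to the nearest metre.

Web Mercator: x = R·λ, y = R·ln tan(π/4+φ/2), R = 6378137 m.
P1 (9.5424°, -3.3824°) → (-376527.046, 1067200.186) m.
P2 (9.3464°, -3.4739°) → (-386712.779, 1045081.746) m.
P3 (9.9679°, -3.1122°) → (-346448.519, 1115261.673) m.

P1: x -376527 m, y 1067200 m; P2: x -386713 m, y 1045082 m; P3: x -346449 m, y 1115262 m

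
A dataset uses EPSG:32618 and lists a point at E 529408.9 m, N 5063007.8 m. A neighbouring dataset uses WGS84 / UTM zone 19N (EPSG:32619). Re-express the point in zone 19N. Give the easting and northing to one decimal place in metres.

UTM 18N → geographic: φ = 45.72000025°, λ = -74.62210018°.
UTM 19N (λ₀ = -69°) forward: E = 62494.703 m, N = 5078330.411 m.

E 62494.7 m, N 5078330.4 m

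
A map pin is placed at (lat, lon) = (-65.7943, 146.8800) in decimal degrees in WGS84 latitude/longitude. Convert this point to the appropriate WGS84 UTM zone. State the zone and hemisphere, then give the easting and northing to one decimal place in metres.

Longitude 146.8800° lies in the 6° band [144°, 150°), giving zone 55; latitude is south of the equator, so 55S.
Zone 55 central meridian λ₀ = 6×55 − 183 = 147°; Δλ = -0.1200°.
Transverse Mercator on WGS84 with k₀ = 0.9996 gives E = 494509.782 m, N = 2703012.308 m.

Zone 55S: E 494509.8 m, N 2703012.3 m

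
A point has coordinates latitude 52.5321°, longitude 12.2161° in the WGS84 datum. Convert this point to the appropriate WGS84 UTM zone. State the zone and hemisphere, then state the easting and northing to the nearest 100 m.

Longitude 12.2161° lies in the 6° band [12°, 18°), giving zone 33; latitude is north of the equator, so 33N.
Zone 33 central meridian λ₀ = 6×33 − 183 = 15°; Δλ = -2.7839°.
Transverse Mercator on WGS84 with k₀ = 0.9996 gives E = 311177.260 m, N = 5823864.723 m.

Zone 33N: E 311200 m, N 5823900 m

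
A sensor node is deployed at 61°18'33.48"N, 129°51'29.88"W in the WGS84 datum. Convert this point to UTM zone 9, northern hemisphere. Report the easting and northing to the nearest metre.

E 454031 m, N 6797541 m

Zone 9 central meridian λ₀ = 6×9 − 183 = -129°; Δλ = -0.8583°.
Transverse Mercator on WGS84 with k₀ = 0.9996 gives E = 454031.116 m, N = 6797541.428 m.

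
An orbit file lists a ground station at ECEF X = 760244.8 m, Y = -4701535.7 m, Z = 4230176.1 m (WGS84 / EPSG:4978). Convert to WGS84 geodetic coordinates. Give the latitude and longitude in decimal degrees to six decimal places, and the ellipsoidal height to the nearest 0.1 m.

lat 41.802800°, lon -80.814700°, h 1312.4 m

λ = atan2(Y, X) = -80.81469987°; p = √(X²+Y²) = 4762605.4 m.
Bowring's method on WGS84 (a = 6378137 m, b = 6356752.314 m) gives φ = 41.80279974°, h = 1312.361 m.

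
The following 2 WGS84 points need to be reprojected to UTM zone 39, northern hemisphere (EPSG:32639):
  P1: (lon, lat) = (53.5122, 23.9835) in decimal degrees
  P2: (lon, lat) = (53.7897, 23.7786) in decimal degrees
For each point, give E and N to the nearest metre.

P1: E 755606 m, N 2654678 m; P2: E 784303 m, N 2632507 m

UTM zone 39N: λ₀ = 51°, k₀ = 0.9996.
P1 (23.9835°, 53.5122°) → (755606.346, 2654678.495) m.
P2 (23.7786°, 53.7897°) → (784303.033, 2632507.009) m.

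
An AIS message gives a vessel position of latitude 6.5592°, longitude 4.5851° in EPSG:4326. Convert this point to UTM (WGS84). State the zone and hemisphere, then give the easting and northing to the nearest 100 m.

Longitude 4.5851° lies in the 6° band [0°, 6°), giving zone 31; latitude is north of the equator, so 31N.
Zone 31 central meridian λ₀ = 6×31 − 183 = 3°; Δλ = +1.5851°.
Transverse Mercator on WGS84 with k₀ = 0.9996 gives E = 675256.985 m, N = 725297.376 m.

Zone 31N: E 675300 m, N 725300 m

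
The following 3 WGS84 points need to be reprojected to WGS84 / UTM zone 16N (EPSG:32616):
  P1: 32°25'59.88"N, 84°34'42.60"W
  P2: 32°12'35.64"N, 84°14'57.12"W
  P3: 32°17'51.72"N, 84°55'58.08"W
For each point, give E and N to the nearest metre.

UTM zone 16N: λ₀ = -87°, k₀ = 0.9996.
P1 (32.4333°, -84.5785°) → (727670.450, 3591046.558) m.
P2 (32.2099°, -84.2492°) → (759277.428, 3567021.020) m.
P3 (32.2977°, -84.9328°) → (694642.819, 3575310.922) m.

P1: E 727670 m, N 3591047 m; P2: E 759277 m, N 3567021 m; P3: E 694643 m, N 3575311 m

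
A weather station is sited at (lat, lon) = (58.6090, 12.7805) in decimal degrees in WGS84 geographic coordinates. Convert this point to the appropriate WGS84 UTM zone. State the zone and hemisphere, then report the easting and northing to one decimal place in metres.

Longitude 12.7805° lies in the 6° band [12°, 18°), giving zone 33; latitude is north of the equator, so 33N.
Zone 33 central meridian λ₀ = 6×33 − 183 = 15°; Δλ = -2.2195°.
Transverse Mercator on WGS84 with k₀ = 0.9996 gives E = 371056.697 m, N = 6498647.611 m.

Zone 33N: E 371056.7 m, N 6498647.6 m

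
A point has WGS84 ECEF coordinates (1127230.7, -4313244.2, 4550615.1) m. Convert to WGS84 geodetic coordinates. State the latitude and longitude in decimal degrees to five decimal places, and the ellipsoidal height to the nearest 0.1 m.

λ = atan2(Y, X) = -75.35379963°; p = √(X²+Y²) = 4458107.7 m.
Bowring's method on WGS84 (a = 6378137 m, b = 6356752.314 m) gives φ = 45.78060001°, h = 3266.659 m.

lat 45.78060°, lon -75.35380°, h 3266.7 m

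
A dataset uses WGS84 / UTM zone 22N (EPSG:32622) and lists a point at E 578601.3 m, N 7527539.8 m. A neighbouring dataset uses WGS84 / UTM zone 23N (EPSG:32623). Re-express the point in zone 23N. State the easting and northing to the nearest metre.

E 326288 m, N 7532157 m

UTM 22N → geographic: φ = 67.85189971°, λ = -49.13149997°.
UTM 23N (λ₀ = -45°) forward: E = 326287.957 m, N = 7532156.718 m.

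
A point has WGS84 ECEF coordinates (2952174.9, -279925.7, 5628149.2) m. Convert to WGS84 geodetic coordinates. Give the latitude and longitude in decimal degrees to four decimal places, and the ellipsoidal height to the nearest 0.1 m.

lat 62.3741°, lon -5.4166°, h 203.9 m

λ = atan2(Y, X) = -5.41660049°; p = √(X²+Y²) = 2965416.5 m.
Bowring's method on WGS84 (a = 6378137 m, b = 6356752.314 m) gives φ = 62.37410028°, h = 203.875 m.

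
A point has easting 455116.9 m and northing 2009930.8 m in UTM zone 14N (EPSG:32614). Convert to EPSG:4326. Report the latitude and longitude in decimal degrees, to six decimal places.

lat 18.178000°, lon -99.424400°

Zone 14N: λ₀ = -99°, k₀ = 0.9996, false easting 500000 m.
Meridian distance M = (N − FN)/k₀ = 2010735.1 m.
Inverse transverse Mercator on WGS84 gives φ = 18.17799990°, λ = -99.42439965°.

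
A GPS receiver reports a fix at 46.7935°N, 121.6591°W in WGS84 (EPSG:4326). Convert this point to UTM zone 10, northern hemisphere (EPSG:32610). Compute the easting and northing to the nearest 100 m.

Zone 10 central meridian λ₀ = 6×10 − 183 = -123°; Δλ = +1.3409°.
Transverse Mercator on WGS84 with k₀ = 0.9996 gives E = 602334.225 m, N = 5183089.833 m.

E 602300 m, N 5183100 m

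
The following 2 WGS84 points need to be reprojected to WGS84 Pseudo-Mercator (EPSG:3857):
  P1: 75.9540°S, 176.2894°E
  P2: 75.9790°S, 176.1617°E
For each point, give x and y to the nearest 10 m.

Web Mercator: x = R·λ, y = R·ln tan(π/4+φ/2), R = 6378137 m.
P1 (-75.9540°, 176.2894°) → (19624446.240, -13355887.054) m.
P2 (-75.9790°, 176.1617°) → (19610230.741, -13367363.805) m.

P1: x 19624450 m, y -13355890 m; P2: x 19610230 m, y -13367360 m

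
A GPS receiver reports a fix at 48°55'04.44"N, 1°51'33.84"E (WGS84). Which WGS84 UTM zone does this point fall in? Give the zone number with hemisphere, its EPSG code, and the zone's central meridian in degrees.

Zone 31N (EPSG:32631), central meridian 3°

UTM zone = ⌊(λ + 180)/6⌋ + 1; 1.8594° ∈ [0°, 6°) → zone 31.
Hemisphere: N (φ ≥ 0).
Central meridian λ₀ = 6×31 − 183 = 3°.
EPSG code: 32631.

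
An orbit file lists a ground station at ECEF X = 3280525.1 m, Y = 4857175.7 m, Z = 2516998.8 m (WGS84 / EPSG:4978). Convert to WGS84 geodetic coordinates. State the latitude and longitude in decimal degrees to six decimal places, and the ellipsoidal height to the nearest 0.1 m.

λ = atan2(Y, X) = 55.96500036°; p = √(X²+Y²) = 5861228.6 m.
Bowring's method on WGS84 (a = 6378137 m, b = 6356752.314 m) gives φ = 23.37999968°, h = 4021.977 m.

lat 23.380000°, lon 55.965000°, h 4022.0 m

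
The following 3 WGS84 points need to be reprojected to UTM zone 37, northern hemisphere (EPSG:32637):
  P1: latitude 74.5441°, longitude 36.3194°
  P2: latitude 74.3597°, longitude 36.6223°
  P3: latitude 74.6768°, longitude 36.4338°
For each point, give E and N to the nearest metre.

UTM zone 37N: λ₀ = 39°, k₀ = 0.9996.
P1 (74.5441°, 36.3194°) → (420285.040, 8274539.059) m.
P2 (74.3597°, 36.6223°) → (428465.495, 8253597.762) m.
P3 (74.6768°, 36.4338°) → (424324.250, 8289181.470) m.

P1: E 420285 m, N 8274539 m; P2: E 428465 m, N 8253598 m; P3: E 424324 m, N 8289181 m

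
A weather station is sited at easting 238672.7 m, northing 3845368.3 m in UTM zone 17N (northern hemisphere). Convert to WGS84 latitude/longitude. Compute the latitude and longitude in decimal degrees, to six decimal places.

Zone 17N: λ₀ = -81°, k₀ = 0.9996, false easting 500000 m.
Meridian distance M = (N − FN)/k₀ = 3846907.1 m.
Inverse transverse Mercator on WGS84 gives φ = 34.71700037°, λ = -83.85359977°.

lat 34.717000°, lon -83.853600°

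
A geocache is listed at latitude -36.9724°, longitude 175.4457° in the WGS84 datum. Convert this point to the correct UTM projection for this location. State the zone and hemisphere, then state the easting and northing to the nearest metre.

Longitude 175.4457° lies in the 6° band [174°, 180°), giving zone 60; latitude is south of the equator, so 60S.
Zone 60 central meridian λ₀ = 6×60 − 183 = 177°; Δλ = -1.5543°.
Transverse Mercator on WGS84 with k₀ = 0.9996 gives E = 361649.791 m, N = 5907060.602 m.

Zone 60S: E 361650 m, N 5907061 m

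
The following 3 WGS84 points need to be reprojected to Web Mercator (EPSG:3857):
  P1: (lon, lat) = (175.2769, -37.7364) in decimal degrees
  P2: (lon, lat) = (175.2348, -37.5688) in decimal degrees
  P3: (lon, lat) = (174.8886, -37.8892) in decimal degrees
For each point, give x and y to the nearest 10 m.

Web Mercator: x = R·λ, y = R·ln tan(π/4+φ/2), R = 6378137 m.
P1 (-37.7364°, 175.2769°) → (19511735.256, -4542254.608) m.
P2 (-37.5688°, 175.2348°) → (19507048.705, -4518689.528) m.
P3 (-37.8892°, 174.8886°) → (19468509.898, -4563785.292) m.

P1: x 19511740 m, y -4542250 m; P2: x 19507050 m, y -4518690 m; P3: x 19468510 m, y -4563790 m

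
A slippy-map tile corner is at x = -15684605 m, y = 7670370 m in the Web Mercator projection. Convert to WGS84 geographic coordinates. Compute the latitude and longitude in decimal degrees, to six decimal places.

R = 6378137 m. λ = x/R = -140.89720397°.
φ = 2·arctan(exp(y/R)) − 90° = 2·arctan(3.32877) − 90° = 56.55830100°.

lat 56.558301°, lon -140.897204°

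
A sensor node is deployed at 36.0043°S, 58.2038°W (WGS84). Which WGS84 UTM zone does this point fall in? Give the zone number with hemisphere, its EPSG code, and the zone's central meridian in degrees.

UTM zone = ⌊(λ + 180)/6⌋ + 1; -58.2038° ∈ [-60°, -54°) → zone 21.
Hemisphere: S (φ < 0).
Central meridian λ₀ = 6×21 − 183 = -57°.
EPSG code: 32721.

Zone 21S (EPSG:32721), central meridian -57°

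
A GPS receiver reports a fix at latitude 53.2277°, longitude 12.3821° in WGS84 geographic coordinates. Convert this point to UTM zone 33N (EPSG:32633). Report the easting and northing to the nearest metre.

Zone 33 central meridian λ₀ = 6×33 − 183 = 15°; Δλ = -2.6179°.
Transverse Mercator on WGS84 with k₀ = 0.9996 gives E = 325254.643 m, N = 5900799.511 m.

E 325255 m, N 5900800 m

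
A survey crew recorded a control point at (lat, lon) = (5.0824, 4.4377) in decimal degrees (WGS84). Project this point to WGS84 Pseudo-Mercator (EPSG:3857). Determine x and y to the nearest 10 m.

Web Mercator is spherical with R = a = 6378137 m.
x = R·λ = 6378137 × 0.077452476 = 494002.504 m.
y = R·ln tan(π/4 + φ/2) = 6378137 × 0.088821172 = 566513.604 m.

x 494000 m, y 566510 m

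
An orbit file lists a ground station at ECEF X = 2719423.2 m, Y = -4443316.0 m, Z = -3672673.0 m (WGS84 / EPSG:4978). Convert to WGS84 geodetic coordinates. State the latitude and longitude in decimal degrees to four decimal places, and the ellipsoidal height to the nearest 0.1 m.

lat -35.3653°, lon -58.5323°, h 2906.1 m

λ = atan2(Y, X) = -58.53230010°; p = √(X²+Y²) = 5209445.2 m.
Bowring's method on WGS84 (a = 6378137 m, b = 6356752.314 m) gives φ = -35.36529971°, h = 2906.082 m.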